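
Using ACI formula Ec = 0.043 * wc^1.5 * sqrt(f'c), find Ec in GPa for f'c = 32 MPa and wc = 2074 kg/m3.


Ec = 0.043 * 2074^1.5 * sqrt(32) / 1000
= 22.98 GPa

22.98


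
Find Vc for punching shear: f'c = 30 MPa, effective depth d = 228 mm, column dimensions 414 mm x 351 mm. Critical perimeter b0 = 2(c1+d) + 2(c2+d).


b0 = 2*(414 + 228) + 2*(351 + 228) = 2442 mm
Vc = 0.33 * sqrt(30) * 2442 * 228 / 1000
= 1006.36 kN

1006.36


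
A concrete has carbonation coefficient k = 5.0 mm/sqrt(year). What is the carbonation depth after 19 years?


depth = k * sqrt(t)
= 5.0 * sqrt(19)
= 21.79 mm

21.79


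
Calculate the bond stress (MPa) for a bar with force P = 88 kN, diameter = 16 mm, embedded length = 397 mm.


u = P / (pi * db * ld)
= 88 * 1000 / (pi * 16 * 397)
= 4.41 MPa

4.41


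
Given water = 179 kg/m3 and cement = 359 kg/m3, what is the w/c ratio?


w/c = water / cement
w/c = 179 / 359 = 0.499

0.499


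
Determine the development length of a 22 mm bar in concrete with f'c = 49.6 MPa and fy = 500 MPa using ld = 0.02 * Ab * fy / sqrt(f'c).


Ab = pi * 22^2 / 4 = 380.133 mm2
ld = 0.02 * 380.133 * 500 / sqrt(49.6)
= 539.8 mm

539.8


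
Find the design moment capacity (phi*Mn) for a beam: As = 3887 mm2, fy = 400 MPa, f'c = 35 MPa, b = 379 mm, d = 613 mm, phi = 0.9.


a = As * fy / (0.85 * f'c * b)
= 3887 * 400 / (0.85 * 35 * 379)
= 137.8949 mm
Mn = As * fy * (d - a/2) / 10^6
= 845.8929 kN-m
phi*Mn = 0.9 * 845.8929 = 761.3 kN-m

761.3


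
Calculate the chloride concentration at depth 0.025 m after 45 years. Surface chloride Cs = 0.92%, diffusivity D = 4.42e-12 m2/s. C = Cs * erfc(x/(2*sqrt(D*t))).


t_seconds = 45 * 365.25 * 24 * 3600 = 1420092000.0 s
arg = 0.025 / (2 * sqrt(4.42e-12 * 1420092000.0))
= 0.1578
erfc(0.1578) = 0.8234
C = 0.92 * 0.8234 = 0.7576%

0.7576


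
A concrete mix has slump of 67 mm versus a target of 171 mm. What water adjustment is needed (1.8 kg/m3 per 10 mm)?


Difference = 171 - 67 = 104 mm
Water adjustment = 104 * 1.8 / 10 = 18.7 kg/m3

18.7


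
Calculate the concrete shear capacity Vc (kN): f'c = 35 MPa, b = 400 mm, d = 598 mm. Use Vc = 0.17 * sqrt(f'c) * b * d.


Vc = 0.17 * sqrt(35) * 400 * 598 / 1000
= 240.57 kN

240.57


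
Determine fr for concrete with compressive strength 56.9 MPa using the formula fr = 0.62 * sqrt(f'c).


fr = 0.62 * sqrt(56.9)
= 4.677 MPa

4.677


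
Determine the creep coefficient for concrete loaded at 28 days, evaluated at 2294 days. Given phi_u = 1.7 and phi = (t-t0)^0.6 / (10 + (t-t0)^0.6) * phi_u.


dt = 2294 - 28 = 2266
phi = 2266^0.6 / (10 + 2266^0.6) * 1.7
= 1.55

1.55


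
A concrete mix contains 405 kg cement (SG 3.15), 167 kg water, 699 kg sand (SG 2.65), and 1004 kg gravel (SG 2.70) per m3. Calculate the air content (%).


Vol cement = 405 / (3.15 * 1000) = 0.128571 m3
Vol water = 167 / 1000 = 0.167 m3
Vol sand = 699 / (2.65 * 1000) = 0.263774 m3
Vol gravel = 1004 / (2.70 * 1000) = 0.371852 m3
Total solid + water volume = 0.931197 m3
Air = (1 - 0.931197) * 100 = 6.88%

6.88


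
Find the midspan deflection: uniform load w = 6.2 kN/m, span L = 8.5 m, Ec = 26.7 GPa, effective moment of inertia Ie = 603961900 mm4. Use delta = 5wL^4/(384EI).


Convert: L = 8.5 m = 8500 mm, Ec = 26.7 GPa = 26700 MPa
delta = 5 * 6.2 * 8500^4 / (384 * 26700 * 603961900)
= 26.13 mm

26.13


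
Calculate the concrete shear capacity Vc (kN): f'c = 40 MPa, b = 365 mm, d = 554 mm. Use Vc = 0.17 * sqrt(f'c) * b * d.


Vc = 0.17 * sqrt(40) * 365 * 554 / 1000
= 217.41 kN

217.41


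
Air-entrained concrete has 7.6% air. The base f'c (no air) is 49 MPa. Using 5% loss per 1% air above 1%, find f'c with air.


Strength loss = (7.6 - 1) * 5 = 33.0%
f'c = 49 * (1 - 33.0/100)
= 32.83 MPa

32.83


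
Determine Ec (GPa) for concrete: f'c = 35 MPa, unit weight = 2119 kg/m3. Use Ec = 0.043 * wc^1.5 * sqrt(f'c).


Ec = 0.043 * 2119^1.5 * sqrt(35) / 1000
= 24.81 GPa

24.81


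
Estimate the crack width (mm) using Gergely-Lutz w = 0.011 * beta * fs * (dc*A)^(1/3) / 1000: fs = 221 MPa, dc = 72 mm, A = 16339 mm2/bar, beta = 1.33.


w = 0.011 * beta * fs * (dc * A)^(1/3) / 1000
= 0.011 * 1.33 * 221 * (72 * 16339)^(1/3) / 1000
= 0.341 mm

0.341


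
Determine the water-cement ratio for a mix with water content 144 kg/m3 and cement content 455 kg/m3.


w/c = water / cement
w/c = 144 / 455 = 0.316

0.316


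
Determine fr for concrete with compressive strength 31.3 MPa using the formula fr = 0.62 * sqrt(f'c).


fr = 0.62 * sqrt(31.3)
= 3.469 MPa

3.469


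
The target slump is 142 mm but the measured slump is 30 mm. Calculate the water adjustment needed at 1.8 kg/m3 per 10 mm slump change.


Difference = 142 - 30 = 112 mm
Water adjustment = 112 * 1.8 / 10 = 20.2 kg/m3

20.2


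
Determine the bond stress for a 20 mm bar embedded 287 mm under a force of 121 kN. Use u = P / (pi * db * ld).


u = P / (pi * db * ld)
= 121 * 1000 / (pi * 20 * 287)
= 6.71 MPa

6.71


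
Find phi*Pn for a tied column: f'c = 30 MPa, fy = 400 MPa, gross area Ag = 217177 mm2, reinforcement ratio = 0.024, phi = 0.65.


Ast = rho * Ag = 0.024 * 217177 = 5212.248 mm2
phi*Pn = 0.65 * 0.80 * (0.85 * 30 * (217177 - 5212.248) + 400 * 5212.248) / 1000
= 3894.8 kN

3894.8


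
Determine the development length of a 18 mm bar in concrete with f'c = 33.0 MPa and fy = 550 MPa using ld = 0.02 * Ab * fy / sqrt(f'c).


Ab = pi * 18^2 / 4 = 254.469 mm2
ld = 0.02 * 254.469 * 550 / sqrt(33.0)
= 487.3 mm

487.3


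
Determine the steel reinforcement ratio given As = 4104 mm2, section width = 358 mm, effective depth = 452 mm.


rho = As / (b * d)
= 4104 / (358 * 452)
= 0.0254

0.0254


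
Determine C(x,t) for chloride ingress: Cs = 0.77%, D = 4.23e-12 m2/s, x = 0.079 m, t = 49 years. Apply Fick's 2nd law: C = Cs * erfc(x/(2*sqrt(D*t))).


t_seconds = 49 * 365.25 * 24 * 3600 = 1546322400.0 s
arg = 0.079 / (2 * sqrt(4.23e-12 * 1546322400.0))
= 0.4884
erfc(0.4884) = 0.4898
C = 0.77 * 0.4898 = 0.3771%

0.3771


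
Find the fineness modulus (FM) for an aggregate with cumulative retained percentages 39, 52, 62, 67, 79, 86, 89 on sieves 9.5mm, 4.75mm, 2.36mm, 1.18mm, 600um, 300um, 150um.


FM = sum(cumulative % retained) / 100
= 474 / 100
= 4.74

4.74


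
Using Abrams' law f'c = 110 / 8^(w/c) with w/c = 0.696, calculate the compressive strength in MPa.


f'c = 110 / 8^0.696
= 110 / 4.252
= 25.87 MPa

25.87


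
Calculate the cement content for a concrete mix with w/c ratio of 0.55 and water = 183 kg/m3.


Cement = water / (w/c)
= 183 / 0.55
= 332.7 kg/m3

332.7


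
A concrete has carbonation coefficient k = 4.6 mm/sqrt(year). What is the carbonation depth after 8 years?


depth = k * sqrt(t)
= 4.6 * sqrt(8)
= 13.01 mm

13.01


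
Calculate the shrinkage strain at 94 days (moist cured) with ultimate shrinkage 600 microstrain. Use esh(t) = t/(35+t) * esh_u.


esh(94) = 94 / (35 + 94) * 600
= 94 / 129 * 600
= 437.2 microstrain

437.2


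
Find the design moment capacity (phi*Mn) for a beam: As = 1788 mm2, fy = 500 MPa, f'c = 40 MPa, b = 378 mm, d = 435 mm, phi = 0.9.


a = As * fy / (0.85 * f'c * b)
= 1788 * 500 / (0.85 * 40 * 378)
= 69.5612 mm
Mn = As * fy * (d - a/2) / 10^6
= 357.7962 kN-m
phi*Mn = 0.9 * 357.7962 = 322.02 kN-m

322.02


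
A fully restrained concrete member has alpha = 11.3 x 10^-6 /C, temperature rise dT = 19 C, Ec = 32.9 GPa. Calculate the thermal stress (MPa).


sigma = alpha * dT * Ec
= 11.3e-6 * 19 * 32.9 * 1000
= 7.064 MPa

7.064


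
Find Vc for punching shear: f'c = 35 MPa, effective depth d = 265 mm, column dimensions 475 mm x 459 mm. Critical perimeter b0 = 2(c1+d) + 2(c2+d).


b0 = 2*(475 + 265) + 2*(459 + 265) = 2928 mm
Vc = 0.33 * sqrt(35) * 2928 * 265 / 1000
= 1514.83 kN

1514.83


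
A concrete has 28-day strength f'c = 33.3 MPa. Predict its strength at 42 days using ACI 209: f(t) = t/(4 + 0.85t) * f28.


f(42) = 42 / (4 + 0.85 * 42) * 33.3
= 42 / 39.7 * 33.3
= 35.23 MPa

35.23


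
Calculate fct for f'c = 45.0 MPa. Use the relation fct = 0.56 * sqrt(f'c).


fct = 0.56 * sqrt(45.0)
= 0.56 * 6.708
= 3.757 MPa

3.757


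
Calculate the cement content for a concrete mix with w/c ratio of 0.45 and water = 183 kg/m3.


Cement = water / (w/c)
= 183 / 0.45
= 406.7 kg/m3

406.7


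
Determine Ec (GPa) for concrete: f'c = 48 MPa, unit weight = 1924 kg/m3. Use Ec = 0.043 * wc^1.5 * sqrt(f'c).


Ec = 0.043 * 1924^1.5 * sqrt(48) / 1000
= 25.14 GPa

25.14


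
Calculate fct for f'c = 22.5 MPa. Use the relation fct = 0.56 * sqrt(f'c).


fct = 0.56 * sqrt(22.5)
= 0.56 * 4.743
= 2.656 MPa

2.656


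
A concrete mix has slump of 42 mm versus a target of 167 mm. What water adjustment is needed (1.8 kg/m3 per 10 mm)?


Difference = 167 - 42 = 125 mm
Water adjustment = 125 * 1.8 / 10 = 22.5 kg/m3

22.5


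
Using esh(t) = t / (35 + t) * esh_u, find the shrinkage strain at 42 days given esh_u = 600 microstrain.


esh(42) = 42 / (35 + 42) * 600
= 42 / 77 * 600
= 327.3 microstrain

327.3


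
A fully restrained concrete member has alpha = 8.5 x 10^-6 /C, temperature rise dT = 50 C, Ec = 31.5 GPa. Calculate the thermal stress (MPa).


sigma = alpha * dT * Ec
= 8.5e-6 * 50 * 31.5 * 1000
= 13.387 MPa

13.387


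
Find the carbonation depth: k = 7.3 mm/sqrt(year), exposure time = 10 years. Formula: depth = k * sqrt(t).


depth = k * sqrt(t)
= 7.3 * sqrt(10)
= 23.08 mm

23.08


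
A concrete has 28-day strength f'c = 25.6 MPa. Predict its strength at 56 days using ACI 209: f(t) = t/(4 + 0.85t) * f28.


f(56) = 56 / (4 + 0.85 * 56) * 25.6
= 56 / 51.6 * 25.6
= 27.78 MPa

27.78


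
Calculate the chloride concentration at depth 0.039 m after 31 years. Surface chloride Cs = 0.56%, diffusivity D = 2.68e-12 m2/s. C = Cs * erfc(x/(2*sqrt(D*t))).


t_seconds = 31 * 365.25 * 24 * 3600 = 978285600.0 s
arg = 0.039 / (2 * sqrt(2.68e-12 * 978285600.0))
= 0.3808
erfc(0.3808) = 0.5902
C = 0.56 * 0.5902 = 0.3305%

0.3305


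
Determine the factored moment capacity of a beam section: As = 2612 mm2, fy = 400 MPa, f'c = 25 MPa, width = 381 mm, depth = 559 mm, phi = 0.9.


a = As * fy / (0.85 * f'c * b)
= 2612 * 400 / (0.85 * 25 * 381)
= 129.0474 mm
Mn = As * fy * (d - a/2) / 10^6
= 516.6288 kN-m
phi*Mn = 0.9 * 516.6288 = 464.97 kN-m

464.97


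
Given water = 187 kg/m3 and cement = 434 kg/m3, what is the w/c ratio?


w/c = water / cement
w/c = 187 / 434 = 0.431

0.431


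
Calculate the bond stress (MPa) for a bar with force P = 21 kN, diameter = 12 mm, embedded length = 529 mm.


u = P / (pi * db * ld)
= 21 * 1000 / (pi * 12 * 529)
= 1.053 MPa

1.053


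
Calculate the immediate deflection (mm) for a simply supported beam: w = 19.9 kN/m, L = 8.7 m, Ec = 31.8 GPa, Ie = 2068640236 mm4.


Convert: L = 8.7 m = 8700 mm, Ec = 31.8 GPa = 31800 MPa
delta = 5 * 19.9 * 8700^4 / (384 * 31800 * 2068640236)
= 22.57 mm

22.57


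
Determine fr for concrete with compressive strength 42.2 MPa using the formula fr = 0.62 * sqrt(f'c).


fr = 0.62 * sqrt(42.2)
= 4.028 MPa

4.028


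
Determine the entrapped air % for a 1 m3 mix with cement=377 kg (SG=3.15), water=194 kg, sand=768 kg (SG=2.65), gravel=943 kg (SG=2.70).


Vol cement = 377 / (3.15 * 1000) = 0.119683 m3
Vol water = 194 / 1000 = 0.194 m3
Vol sand = 768 / (2.65 * 1000) = 0.289811 m3
Vol gravel = 943 / (2.70 * 1000) = 0.349259 m3
Total solid + water volume = 0.952753 m3
Air = (1 - 0.952753) * 100 = 4.72%

4.72


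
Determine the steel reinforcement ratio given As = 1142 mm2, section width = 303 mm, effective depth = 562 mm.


rho = As / (b * d)
= 1142 / (303 * 562)
= 0.0067

0.0067


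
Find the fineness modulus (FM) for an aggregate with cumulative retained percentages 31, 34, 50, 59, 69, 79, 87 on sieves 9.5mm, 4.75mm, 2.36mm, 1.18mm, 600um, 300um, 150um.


FM = sum(cumulative % retained) / 100
= 409 / 100
= 4.09

4.09


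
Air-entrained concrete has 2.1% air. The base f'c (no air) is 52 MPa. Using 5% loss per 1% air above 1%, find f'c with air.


Strength loss = (2.1 - 1) * 5 = 5.5%
f'c = 52 * (1 - 5.5/100)
= 49.14 MPa

49.14


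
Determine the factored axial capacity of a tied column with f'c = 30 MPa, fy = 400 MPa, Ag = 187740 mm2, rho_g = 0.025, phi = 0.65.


Ast = rho * Ag = 0.025 * 187740 = 4693.5 mm2
phi*Pn = 0.65 * 0.80 * (0.85 * 30 * (187740 - 4693.5) + 400 * 4693.5) / 1000
= 3403.44 kN

3403.44


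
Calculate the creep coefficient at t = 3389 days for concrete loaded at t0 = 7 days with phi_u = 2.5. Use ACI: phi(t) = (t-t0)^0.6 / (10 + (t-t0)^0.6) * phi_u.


dt = 3389 - 7 = 3382
phi = 3382^0.6 / (10 + 3382^0.6) * 2.5
= 2.323

2.323


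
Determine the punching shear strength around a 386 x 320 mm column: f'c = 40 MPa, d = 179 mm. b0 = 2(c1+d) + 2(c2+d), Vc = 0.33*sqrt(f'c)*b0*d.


b0 = 2*(386 + 179) + 2*(320 + 179) = 2128 mm
Vc = 0.33 * sqrt(40) * 2128 * 179 / 1000
= 795.0 kN

795.0


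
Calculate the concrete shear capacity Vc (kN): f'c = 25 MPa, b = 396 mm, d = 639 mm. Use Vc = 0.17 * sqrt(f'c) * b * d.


Vc = 0.17 * sqrt(25) * 396 * 639 / 1000
= 215.09 kN

215.09


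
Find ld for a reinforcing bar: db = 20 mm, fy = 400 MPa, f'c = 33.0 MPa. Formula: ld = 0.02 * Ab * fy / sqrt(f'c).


Ab = pi * 20^2 / 4 = 314.159 mm2
ld = 0.02 * 314.159 * 400 / sqrt(33.0)
= 437.5 mm

437.5


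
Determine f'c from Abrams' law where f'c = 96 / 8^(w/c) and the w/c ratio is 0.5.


f'c = 96 / 8^0.5
= 96 / 2.828
= 33.94 MPa

33.94


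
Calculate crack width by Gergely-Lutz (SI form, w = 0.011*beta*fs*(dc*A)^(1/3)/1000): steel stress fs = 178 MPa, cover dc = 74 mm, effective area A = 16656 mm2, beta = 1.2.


w = 0.011 * beta * fs * (dc * A)^(1/3) / 1000
= 0.011 * 1.2 * 178 * (74 * 16656)^(1/3) / 1000
= 0.252 mm

0.252


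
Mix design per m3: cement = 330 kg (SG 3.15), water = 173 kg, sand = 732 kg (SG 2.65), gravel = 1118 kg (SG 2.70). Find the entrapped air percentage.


Vol cement = 330 / (3.15 * 1000) = 0.104762 m3
Vol water = 173 / 1000 = 0.173 m3
Vol sand = 732 / (2.65 * 1000) = 0.276226 m3
Vol gravel = 1118 / (2.70 * 1000) = 0.414074 m3
Total solid + water volume = 0.968062 m3
Air = (1 - 0.968062) * 100 = 3.19%

3.19


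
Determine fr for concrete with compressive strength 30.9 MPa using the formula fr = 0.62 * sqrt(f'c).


fr = 0.62 * sqrt(30.9)
= 3.446 MPa

3.446


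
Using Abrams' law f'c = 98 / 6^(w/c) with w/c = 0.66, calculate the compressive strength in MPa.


f'c = 98 / 6^0.66
= 98 / 3.263
= 30.04 MPa

30.04


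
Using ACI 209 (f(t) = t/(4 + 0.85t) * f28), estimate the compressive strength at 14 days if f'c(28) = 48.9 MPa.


f(14) = 14 / (4 + 0.85 * 14) * 48.9
= 14 / 15.9 * 48.9
= 43.06 MPa

43.06


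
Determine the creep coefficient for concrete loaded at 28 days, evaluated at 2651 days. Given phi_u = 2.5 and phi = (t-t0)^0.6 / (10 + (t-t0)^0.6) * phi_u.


dt = 2651 - 28 = 2623
phi = 2623^0.6 / (10 + 2623^0.6) * 2.5
= 2.296

2.296


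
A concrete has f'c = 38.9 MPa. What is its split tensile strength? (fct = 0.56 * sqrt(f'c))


fct = 0.56 * sqrt(38.9)
= 0.56 * 6.237
= 3.493 MPa

3.493


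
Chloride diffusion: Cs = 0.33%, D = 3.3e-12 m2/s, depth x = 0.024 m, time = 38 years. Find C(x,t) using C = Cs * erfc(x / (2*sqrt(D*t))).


t_seconds = 38 * 365.25 * 24 * 3600 = 1199188800.0 s
arg = 0.024 / (2 * sqrt(3.3e-12 * 1199188800.0))
= 0.1908
erfc(0.1908) = 0.7873
C = 0.33 * 0.7873 = 0.2598%

0.2598


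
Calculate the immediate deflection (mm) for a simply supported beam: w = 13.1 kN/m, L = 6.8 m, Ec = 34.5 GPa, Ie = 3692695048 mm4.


Convert: L = 6.8 m = 6800 mm, Ec = 34.5 GPa = 34500 MPa
delta = 5 * 13.1 * 6800^4 / (384 * 34500 * 3692695048)
= 2.86 mm

2.86


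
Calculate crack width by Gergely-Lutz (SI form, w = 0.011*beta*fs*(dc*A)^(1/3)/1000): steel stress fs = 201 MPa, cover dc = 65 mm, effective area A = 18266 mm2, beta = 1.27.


w = 0.011 * beta * fs * (dc * A)^(1/3) / 1000
= 0.011 * 1.27 * 201 * (65 * 18266)^(1/3) / 1000
= 0.297 mm

0.297


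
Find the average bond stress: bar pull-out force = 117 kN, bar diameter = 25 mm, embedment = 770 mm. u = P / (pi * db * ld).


u = P / (pi * db * ld)
= 117 * 1000 / (pi * 25 * 770)
= 1.935 MPa

1.935


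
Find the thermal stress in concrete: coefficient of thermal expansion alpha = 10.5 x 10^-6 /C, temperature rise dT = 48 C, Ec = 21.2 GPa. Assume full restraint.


sigma = alpha * dT * Ec
= 10.5e-6 * 48 * 21.2 * 1000
= 10.685 MPa

10.685


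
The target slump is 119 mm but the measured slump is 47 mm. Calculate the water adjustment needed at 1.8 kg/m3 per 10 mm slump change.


Difference = 119 - 47 = 72 mm
Water adjustment = 72 * 1.8 / 10 = 13.0 kg/m3

13.0


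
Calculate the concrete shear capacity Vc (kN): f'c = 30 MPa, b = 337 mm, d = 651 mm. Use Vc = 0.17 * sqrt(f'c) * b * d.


Vc = 0.17 * sqrt(30) * 337 * 651 / 1000
= 204.28 kN

204.28


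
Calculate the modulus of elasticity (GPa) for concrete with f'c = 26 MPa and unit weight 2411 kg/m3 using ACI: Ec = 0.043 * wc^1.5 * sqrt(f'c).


Ec = 0.043 * 2411^1.5 * sqrt(26) / 1000
= 25.96 GPa

25.96


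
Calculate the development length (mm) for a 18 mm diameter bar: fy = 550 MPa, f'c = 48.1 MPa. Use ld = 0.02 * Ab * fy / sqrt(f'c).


Ab = pi * 18^2 / 4 = 254.469 mm2
ld = 0.02 * 254.469 * 550 / sqrt(48.1)
= 403.6 mm

403.6


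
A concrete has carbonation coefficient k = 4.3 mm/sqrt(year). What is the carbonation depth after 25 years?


depth = k * sqrt(t)
= 4.3 * sqrt(25)
= 21.5 mm

21.5


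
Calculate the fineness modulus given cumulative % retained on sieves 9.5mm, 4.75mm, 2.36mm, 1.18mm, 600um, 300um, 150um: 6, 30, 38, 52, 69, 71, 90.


FM = sum(cumulative % retained) / 100
= 356 / 100
= 3.56

3.56


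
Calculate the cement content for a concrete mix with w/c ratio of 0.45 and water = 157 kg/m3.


Cement = water / (w/c)
= 157 / 0.45
= 348.9 kg/m3

348.9


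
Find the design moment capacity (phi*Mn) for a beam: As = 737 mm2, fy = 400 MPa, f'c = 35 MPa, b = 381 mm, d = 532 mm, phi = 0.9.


a = As * fy / (0.85 * f'c * b)
= 737 * 400 / (0.85 * 35 * 381)
= 26.0085 mm
Mn = As * fy * (d - a/2) / 10^6
= 152.9999 kN-m
phi*Mn = 0.9 * 152.9999 = 137.7 kN-m

137.7


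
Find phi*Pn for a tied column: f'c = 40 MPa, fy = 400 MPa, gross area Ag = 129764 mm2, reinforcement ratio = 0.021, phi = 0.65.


Ast = rho * Ag = 0.021 * 129764 = 2725.044 mm2
phi*Pn = 0.65 * 0.80 * (0.85 * 40 * (129764 - 2725.044) + 400 * 2725.044) / 1000
= 2812.86 kN

2812.86


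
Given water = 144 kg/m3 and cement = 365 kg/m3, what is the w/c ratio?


w/c = water / cement
w/c = 144 / 365 = 0.395

0.395


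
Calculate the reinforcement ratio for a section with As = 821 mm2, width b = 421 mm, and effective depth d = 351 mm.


rho = As / (b * d)
= 821 / (421 * 351)
= 0.0056

0.0056


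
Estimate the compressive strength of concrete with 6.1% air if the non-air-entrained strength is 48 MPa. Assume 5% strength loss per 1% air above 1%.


Strength loss = (6.1 - 1) * 5 = 25.5%
f'c = 48 * (1 - 25.5/100)
= 35.76 MPa

35.76


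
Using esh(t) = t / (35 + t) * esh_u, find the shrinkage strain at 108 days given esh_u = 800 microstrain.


esh(108) = 108 / (35 + 108) * 800
= 108 / 143 * 800
= 604.2 microstrain

604.2


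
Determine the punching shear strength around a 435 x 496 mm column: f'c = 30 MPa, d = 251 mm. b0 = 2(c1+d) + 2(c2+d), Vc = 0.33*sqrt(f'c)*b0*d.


b0 = 2*(435 + 251) + 2*(496 + 251) = 2866 mm
Vc = 0.33 * sqrt(30) * 2866 * 251 / 1000
= 1300.24 kN

1300.24


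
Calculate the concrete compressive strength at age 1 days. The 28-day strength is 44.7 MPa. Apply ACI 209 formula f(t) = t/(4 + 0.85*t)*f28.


f(1) = 1 / (4 + 0.85 * 1) * 44.7
= 1 / 4.85 * 44.7
= 9.22 MPa

9.22


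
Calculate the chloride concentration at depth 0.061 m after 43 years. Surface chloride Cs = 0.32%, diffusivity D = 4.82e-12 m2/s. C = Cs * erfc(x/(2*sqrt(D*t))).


t_seconds = 43 * 365.25 * 24 * 3600 = 1356976800.0 s
arg = 0.061 / (2 * sqrt(4.82e-12 * 1356976800.0))
= 0.3771
erfc(0.3771) = 0.5938
C = 0.32 * 0.5938 = 0.19%

0.19


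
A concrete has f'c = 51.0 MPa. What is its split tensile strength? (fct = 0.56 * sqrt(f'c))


fct = 0.56 * sqrt(51.0)
= 0.56 * 7.141
= 3.999 MPa

3.999


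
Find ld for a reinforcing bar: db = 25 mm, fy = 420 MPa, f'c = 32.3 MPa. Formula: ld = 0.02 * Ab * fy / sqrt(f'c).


Ab = pi * 25^2 / 4 = 490.874 mm2
ld = 0.02 * 490.874 * 420 / sqrt(32.3)
= 725.5 mm

725.5


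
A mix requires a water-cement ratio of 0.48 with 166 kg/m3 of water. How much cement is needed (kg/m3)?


Cement = water / (w/c)
= 166 / 0.48
= 345.8 kg/m3

345.8


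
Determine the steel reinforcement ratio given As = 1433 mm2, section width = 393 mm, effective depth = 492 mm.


rho = As / (b * d)
= 1433 / (393 * 492)
= 0.0074

0.0074


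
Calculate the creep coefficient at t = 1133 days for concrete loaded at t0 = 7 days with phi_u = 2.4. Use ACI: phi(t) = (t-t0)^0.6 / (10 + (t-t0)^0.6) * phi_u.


dt = 1133 - 7 = 1126
phi = 1126^0.6 / (10 + 1126^0.6) * 2.4
= 2.091

2.091


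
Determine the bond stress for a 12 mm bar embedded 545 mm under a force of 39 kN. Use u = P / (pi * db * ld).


u = P / (pi * db * ld)
= 39 * 1000 / (pi * 12 * 545)
= 1.898 MPa

1.898


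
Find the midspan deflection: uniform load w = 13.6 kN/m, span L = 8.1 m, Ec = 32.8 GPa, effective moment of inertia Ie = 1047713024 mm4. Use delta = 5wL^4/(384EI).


Convert: L = 8.1 m = 8100 mm, Ec = 32.8 GPa = 32800 MPa
delta = 5 * 13.6 * 8100^4 / (384 * 32800 * 1047713024)
= 22.18 mm

22.18


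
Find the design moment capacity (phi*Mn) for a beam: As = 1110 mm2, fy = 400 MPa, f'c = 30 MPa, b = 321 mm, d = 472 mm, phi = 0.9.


a = As * fy / (0.85 * f'c * b)
= 1110 * 400 / (0.85 * 30 * 321)
= 54.2423 mm
Mn = As * fy * (d - a/2) / 10^6
= 197.5262 kN-m
phi*Mn = 0.9 * 197.5262 = 177.77 kN-m

177.77


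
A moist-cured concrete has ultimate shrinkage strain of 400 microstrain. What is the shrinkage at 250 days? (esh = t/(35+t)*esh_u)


esh(250) = 250 / (35 + 250) * 400
= 250 / 285 * 400
= 350.9 microstrain

350.9


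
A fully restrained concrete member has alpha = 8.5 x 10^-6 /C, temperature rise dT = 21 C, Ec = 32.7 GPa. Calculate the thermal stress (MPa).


sigma = alpha * dT * Ec
= 8.5e-6 * 21 * 32.7 * 1000
= 5.837 MPa

5.837


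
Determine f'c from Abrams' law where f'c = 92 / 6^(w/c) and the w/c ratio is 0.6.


f'c = 92 / 6^0.6
= 92 / 2.93
= 31.4 MPa

31.4


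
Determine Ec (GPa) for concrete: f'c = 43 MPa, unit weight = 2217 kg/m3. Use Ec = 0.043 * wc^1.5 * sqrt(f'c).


Ec = 0.043 * 2217^1.5 * sqrt(43) / 1000
= 29.43 GPa

29.43


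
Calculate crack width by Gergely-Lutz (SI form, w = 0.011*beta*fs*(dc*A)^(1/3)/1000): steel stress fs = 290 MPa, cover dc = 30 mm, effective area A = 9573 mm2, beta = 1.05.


w = 0.011 * beta * fs * (dc * A)^(1/3) / 1000
= 0.011 * 1.05 * 290 * (30 * 9573)^(1/3) / 1000
= 0.221 mm

0.221


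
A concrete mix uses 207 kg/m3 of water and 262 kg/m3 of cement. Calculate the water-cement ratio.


w/c = water / cement
w/c = 207 / 262 = 0.79

0.79


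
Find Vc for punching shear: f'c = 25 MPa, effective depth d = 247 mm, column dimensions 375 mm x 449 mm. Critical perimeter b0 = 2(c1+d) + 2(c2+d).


b0 = 2*(375 + 247) + 2*(449 + 247) = 2636 mm
Vc = 0.33 * sqrt(25) * 2636 * 247 / 1000
= 1074.3 kN

1074.3


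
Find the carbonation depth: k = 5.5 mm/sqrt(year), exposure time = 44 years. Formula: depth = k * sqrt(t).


depth = k * sqrt(t)
= 5.5 * sqrt(44)
= 36.48 mm

36.48


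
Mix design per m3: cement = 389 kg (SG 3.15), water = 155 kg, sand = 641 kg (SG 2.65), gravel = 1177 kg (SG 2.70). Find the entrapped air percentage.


Vol cement = 389 / (3.15 * 1000) = 0.123492 m3
Vol water = 155 / 1000 = 0.155 m3
Vol sand = 641 / (2.65 * 1000) = 0.241887 m3
Vol gravel = 1177 / (2.70 * 1000) = 0.435926 m3
Total solid + water volume = 0.956305 m3
Air = (1 - 0.956305) * 100 = 4.37%

4.37


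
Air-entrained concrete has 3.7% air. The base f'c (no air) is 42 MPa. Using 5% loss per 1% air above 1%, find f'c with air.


Strength loss = (3.7 - 1) * 5 = 13.5%
f'c = 42 * (1 - 13.5/100)
= 36.33 MPa

36.33


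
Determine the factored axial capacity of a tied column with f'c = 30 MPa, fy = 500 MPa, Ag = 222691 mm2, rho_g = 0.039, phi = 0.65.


Ast = rho * Ag = 0.039 * 222691 = 8684.949 mm2
phi*Pn = 0.65 * 0.80 * (0.85 * 30 * (222691 - 8684.949) + 500 * 8684.949) / 1000
= 5095.81 kN

5095.81


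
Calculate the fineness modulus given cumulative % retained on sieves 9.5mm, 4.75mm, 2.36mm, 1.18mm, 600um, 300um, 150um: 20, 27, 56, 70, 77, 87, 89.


FM = sum(cumulative % retained) / 100
= 426 / 100
= 4.26

4.26


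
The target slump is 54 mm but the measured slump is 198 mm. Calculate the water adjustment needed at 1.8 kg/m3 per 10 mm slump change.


Difference = 54 - 198 = -144 mm
Water adjustment = -144 * 1.8 / 10 = -25.9 kg/m3

-25.9


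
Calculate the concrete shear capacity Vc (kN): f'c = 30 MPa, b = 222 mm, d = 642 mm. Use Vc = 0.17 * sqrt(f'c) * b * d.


Vc = 0.17 * sqrt(30) * 222 * 642 / 1000
= 132.71 kN

132.71


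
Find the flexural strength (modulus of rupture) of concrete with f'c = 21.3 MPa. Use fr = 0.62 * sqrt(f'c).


fr = 0.62 * sqrt(21.3)
= 2.861 MPa

2.861


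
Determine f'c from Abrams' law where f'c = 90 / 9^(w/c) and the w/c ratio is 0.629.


f'c = 90 / 9^0.629
= 90 / 3.983
= 22.6 MPa

22.6


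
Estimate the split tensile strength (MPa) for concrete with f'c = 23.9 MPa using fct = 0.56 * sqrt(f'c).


fct = 0.56 * sqrt(23.9)
= 0.56 * 4.889
= 2.738 MPa

2.738


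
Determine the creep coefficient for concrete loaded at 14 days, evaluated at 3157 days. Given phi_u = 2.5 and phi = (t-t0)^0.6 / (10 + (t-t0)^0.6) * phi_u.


dt = 3157 - 14 = 3143
phi = 3143^0.6 / (10 + 3143^0.6) * 2.5
= 2.315

2.315


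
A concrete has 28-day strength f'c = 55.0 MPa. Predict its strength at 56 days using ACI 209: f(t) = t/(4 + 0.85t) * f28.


f(56) = 56 / (4 + 0.85 * 56) * 55.0
= 56 / 51.6 * 55.0
= 59.69 MPa

59.69


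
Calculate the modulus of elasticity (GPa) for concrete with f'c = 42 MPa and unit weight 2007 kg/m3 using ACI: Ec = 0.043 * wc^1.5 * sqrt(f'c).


Ec = 0.043 * 2007^1.5 * sqrt(42) / 1000
= 25.06 GPa

25.06


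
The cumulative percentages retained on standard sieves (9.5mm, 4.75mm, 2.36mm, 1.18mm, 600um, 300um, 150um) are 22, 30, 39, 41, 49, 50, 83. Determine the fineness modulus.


FM = sum(cumulative % retained) / 100
= 314 / 100
= 3.14

3.14


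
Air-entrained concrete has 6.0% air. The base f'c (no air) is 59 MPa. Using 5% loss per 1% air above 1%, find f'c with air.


Strength loss = (6.0 - 1) * 5 = 25.0%
f'c = 59 * (1 - 25.0/100)
= 44.25 MPa

44.25


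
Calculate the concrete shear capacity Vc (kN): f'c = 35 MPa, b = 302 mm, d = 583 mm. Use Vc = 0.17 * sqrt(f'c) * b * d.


Vc = 0.17 * sqrt(35) * 302 * 583 / 1000
= 177.08 kN

177.08


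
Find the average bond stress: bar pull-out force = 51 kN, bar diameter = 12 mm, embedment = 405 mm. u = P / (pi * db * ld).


u = P / (pi * db * ld)
= 51 * 1000 / (pi * 12 * 405)
= 3.34 MPa

3.34


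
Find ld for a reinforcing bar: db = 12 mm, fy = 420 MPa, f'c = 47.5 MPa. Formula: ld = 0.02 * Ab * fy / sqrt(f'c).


Ab = pi * 12^2 / 4 = 113.097 mm2
ld = 0.02 * 113.097 * 420 / sqrt(47.5)
= 137.8 mm

137.8


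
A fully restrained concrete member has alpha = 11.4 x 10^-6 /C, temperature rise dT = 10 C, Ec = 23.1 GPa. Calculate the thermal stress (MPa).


sigma = alpha * dT * Ec
= 11.4e-6 * 10 * 23.1 * 1000
= 2.633 MPa

2.633


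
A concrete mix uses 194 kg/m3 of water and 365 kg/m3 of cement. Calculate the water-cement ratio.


w/c = water / cement
w/c = 194 / 365 = 0.532

0.532


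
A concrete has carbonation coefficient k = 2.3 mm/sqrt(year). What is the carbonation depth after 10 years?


depth = k * sqrt(t)
= 2.3 * sqrt(10)
= 7.27 mm

7.27


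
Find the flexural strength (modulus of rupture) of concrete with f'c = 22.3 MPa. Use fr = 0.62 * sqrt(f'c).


fr = 0.62 * sqrt(22.3)
= 2.928 MPa

2.928


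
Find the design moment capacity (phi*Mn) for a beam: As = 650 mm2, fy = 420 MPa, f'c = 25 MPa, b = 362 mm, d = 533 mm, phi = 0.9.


a = As * fy / (0.85 * f'c * b)
= 650 * 420 / (0.85 * 25 * 362)
= 35.4891 mm
Mn = As * fy * (d - a/2) / 10^6
= 140.6647 kN-m
phi*Mn = 0.9 * 140.6647 = 126.6 kN-m

126.6


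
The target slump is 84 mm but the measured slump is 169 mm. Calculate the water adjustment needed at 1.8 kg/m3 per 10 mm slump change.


Difference = 84 - 169 = -85 mm
Water adjustment = -85 * 1.8 / 10 = -15.3 kg/m3

-15.3


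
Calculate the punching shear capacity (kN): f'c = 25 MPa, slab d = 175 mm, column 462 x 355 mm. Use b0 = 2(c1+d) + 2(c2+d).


b0 = 2*(462 + 175) + 2*(355 + 175) = 2334 mm
Vc = 0.33 * sqrt(25) * 2334 * 175 / 1000
= 673.94 kN

673.94


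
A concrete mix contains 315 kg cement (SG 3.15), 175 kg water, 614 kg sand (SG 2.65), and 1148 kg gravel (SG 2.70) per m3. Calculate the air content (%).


Vol cement = 315 / (3.15 * 1000) = 0.1 m3
Vol water = 175 / 1000 = 0.175 m3
Vol sand = 614 / (2.65 * 1000) = 0.231698 m3
Vol gravel = 1148 / (2.70 * 1000) = 0.425185 m3
Total solid + water volume = 0.931883 m3
Air = (1 - 0.931883) * 100 = 6.81%

6.81


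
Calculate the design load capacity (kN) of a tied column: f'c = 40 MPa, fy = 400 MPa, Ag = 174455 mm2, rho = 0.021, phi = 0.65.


Ast = rho * Ag = 0.021 * 174455 = 3663.555 mm2
phi*Pn = 0.65 * 0.80 * (0.85 * 40 * (174455 - 3663.555) + 400 * 3663.555) / 1000
= 3781.61 kN

3781.61


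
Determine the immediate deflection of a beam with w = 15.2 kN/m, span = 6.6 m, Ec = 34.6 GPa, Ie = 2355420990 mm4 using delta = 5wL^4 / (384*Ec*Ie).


Convert: L = 6.6 m = 6600 mm, Ec = 34.6 GPa = 34600 MPa
delta = 5 * 15.2 * 6600^4 / (384 * 34600 * 2355420990)
= 4.61 mm

4.61


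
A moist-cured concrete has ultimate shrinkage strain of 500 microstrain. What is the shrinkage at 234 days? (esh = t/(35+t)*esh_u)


esh(234) = 234 / (35 + 234) * 500
= 234 / 269 * 500
= 434.9 microstrain

434.9


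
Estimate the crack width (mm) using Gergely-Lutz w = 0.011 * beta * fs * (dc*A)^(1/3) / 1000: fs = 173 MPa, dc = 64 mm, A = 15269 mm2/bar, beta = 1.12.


w = 0.011 * beta * fs * (dc * A)^(1/3) / 1000
= 0.011 * 1.12 * 173 * (64 * 15269)^(1/3) / 1000
= 0.212 mm

0.212


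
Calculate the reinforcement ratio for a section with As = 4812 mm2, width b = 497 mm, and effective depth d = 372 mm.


rho = As / (b * d)
= 4812 / (497 * 372)
= 0.026

0.026


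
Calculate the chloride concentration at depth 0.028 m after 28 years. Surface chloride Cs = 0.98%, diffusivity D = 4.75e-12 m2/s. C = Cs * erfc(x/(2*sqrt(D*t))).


t_seconds = 28 * 365.25 * 24 * 3600 = 883612800.0 s
arg = 0.028 / (2 * sqrt(4.75e-12 * 883612800.0))
= 0.2161
erfc(0.2161) = 0.7599
C = 0.98 * 0.7599 = 0.7447%

0.7447


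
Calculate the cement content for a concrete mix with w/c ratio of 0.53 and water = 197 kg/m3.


Cement = water / (w/c)
= 197 / 0.53
= 371.7 kg/m3

371.7


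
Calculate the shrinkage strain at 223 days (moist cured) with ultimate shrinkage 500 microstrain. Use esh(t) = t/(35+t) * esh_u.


esh(223) = 223 / (35 + 223) * 500
= 223 / 258 * 500
= 432.2 microstrain

432.2


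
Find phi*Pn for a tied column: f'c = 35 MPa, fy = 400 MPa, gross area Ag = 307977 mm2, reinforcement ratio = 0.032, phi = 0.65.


Ast = rho * Ag = 0.032 * 307977 = 9855.264 mm2
phi*Pn = 0.65 * 0.80 * (0.85 * 35 * (307977 - 9855.264) + 400 * 9855.264) / 1000
= 6661.84 kN

6661.84


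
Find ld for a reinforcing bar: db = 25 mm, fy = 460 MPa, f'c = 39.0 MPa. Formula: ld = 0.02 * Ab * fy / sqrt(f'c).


Ab = pi * 25^2 / 4 = 490.874 mm2
ld = 0.02 * 490.874 * 460 / sqrt(39.0)
= 723.1 mm

723.1


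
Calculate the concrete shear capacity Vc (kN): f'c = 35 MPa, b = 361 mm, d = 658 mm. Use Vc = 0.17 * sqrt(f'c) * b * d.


Vc = 0.17 * sqrt(35) * 361 * 658 / 1000
= 238.9 kN

238.9


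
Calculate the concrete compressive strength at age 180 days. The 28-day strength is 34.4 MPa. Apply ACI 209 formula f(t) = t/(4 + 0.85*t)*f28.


f(180) = 180 / (4 + 0.85 * 180) * 34.4
= 180 / 157.0 * 34.4
= 39.44 MPa

39.44


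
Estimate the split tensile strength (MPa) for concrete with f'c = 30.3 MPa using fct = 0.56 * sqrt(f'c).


fct = 0.56 * sqrt(30.3)
= 0.56 * 5.505
= 3.083 MPa

3.083


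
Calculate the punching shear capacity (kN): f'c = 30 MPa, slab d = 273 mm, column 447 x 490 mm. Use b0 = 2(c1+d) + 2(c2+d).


b0 = 2*(447 + 273) + 2*(490 + 273) = 2966 mm
Vc = 0.33 * sqrt(30) * 2966 * 273 / 1000
= 1463.55 kN

1463.55


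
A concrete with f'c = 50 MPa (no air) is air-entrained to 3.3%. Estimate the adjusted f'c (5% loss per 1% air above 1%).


Strength loss = (3.3 - 1) * 5 = 11.5%
f'c = 50 * (1 - 11.5/100)
= 44.25 MPa

44.25


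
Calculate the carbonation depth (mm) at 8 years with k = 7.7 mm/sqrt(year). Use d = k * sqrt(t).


depth = k * sqrt(t)
= 7.7 * sqrt(8)
= 21.78 mm

21.78


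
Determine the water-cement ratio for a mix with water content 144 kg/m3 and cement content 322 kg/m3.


w/c = water / cement
w/c = 144 / 322 = 0.447

0.447


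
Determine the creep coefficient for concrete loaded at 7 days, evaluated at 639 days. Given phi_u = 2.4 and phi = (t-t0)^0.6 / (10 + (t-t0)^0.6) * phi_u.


dt = 639 - 7 = 632
phi = 632^0.6 / (10 + 632^0.6) * 2.4
= 1.986

1.986


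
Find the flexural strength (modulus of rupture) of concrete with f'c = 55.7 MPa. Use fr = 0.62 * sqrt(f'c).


fr = 0.62 * sqrt(55.7)
= 4.627 MPa

4.627


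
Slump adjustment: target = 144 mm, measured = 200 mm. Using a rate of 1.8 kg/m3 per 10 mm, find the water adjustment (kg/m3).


Difference = 144 - 200 = -56 mm
Water adjustment = -56 * 1.8 / 10 = -10.1 kg/m3

-10.1


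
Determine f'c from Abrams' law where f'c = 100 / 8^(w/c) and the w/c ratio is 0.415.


f'c = 100 / 8^0.415
= 100 / 2.37
= 42.19 MPa

42.19


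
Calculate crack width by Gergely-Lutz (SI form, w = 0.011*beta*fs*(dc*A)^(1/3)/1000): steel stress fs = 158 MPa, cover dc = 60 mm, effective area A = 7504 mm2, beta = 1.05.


w = 0.011 * beta * fs * (dc * A)^(1/3) / 1000
= 0.011 * 1.05 * 158 * (60 * 7504)^(1/3) / 1000
= 0.14 mm

0.14


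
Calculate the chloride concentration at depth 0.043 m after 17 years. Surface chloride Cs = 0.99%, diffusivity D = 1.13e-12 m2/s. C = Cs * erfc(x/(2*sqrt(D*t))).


t_seconds = 17 * 365.25 * 24 * 3600 = 536479200.0 s
arg = 0.043 / (2 * sqrt(1.13e-12 * 536479200.0))
= 0.8732
erfc(0.8732) = 0.2169
C = 0.99 * 0.2169 = 0.2147%

0.2147


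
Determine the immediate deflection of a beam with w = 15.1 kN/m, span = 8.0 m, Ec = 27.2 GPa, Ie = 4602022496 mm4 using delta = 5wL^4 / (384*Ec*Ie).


Convert: L = 8.0 m = 8000 mm, Ec = 27.2 GPa = 27200 MPa
delta = 5 * 15.1 * 8000^4 / (384 * 27200 * 4602022496)
= 6.43 mm

6.43


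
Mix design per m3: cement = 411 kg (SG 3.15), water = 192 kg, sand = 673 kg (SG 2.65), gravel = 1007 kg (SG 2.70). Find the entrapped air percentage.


Vol cement = 411 / (3.15 * 1000) = 0.130476 m3
Vol water = 192 / 1000 = 0.192 m3
Vol sand = 673 / (2.65 * 1000) = 0.253962 m3
Vol gravel = 1007 / (2.70 * 1000) = 0.372963 m3
Total solid + water volume = 0.949401 m3
Air = (1 - 0.949401) * 100 = 5.06%

5.06


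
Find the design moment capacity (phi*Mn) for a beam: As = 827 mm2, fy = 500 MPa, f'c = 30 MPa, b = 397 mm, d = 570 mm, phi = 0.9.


a = As * fy / (0.85 * f'c * b)
= 827 * 500 / (0.85 * 30 * 397)
= 40.8456 mm
Mn = As * fy * (d - a/2) / 10^6
= 227.2502 kN-m
phi*Mn = 0.9 * 227.2502 = 204.53 kN-m

204.53


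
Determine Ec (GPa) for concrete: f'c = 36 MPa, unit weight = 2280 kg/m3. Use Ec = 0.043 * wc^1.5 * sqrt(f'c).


Ec = 0.043 * 2280^1.5 * sqrt(36) / 1000
= 28.09 GPa

28.09


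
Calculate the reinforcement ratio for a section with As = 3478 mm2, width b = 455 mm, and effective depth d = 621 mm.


rho = As / (b * d)
= 3478 / (455 * 621)
= 0.0123

0.0123


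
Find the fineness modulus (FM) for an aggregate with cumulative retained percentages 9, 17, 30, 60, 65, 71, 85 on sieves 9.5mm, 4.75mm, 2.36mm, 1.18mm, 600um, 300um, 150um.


FM = sum(cumulative % retained) / 100
= 337 / 100
= 3.37

3.37


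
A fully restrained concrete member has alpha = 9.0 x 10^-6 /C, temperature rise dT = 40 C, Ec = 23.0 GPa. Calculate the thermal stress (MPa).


sigma = alpha * dT * Ec
= 9.0e-6 * 40 * 23.0 * 1000
= 8.28 MPa

8.28


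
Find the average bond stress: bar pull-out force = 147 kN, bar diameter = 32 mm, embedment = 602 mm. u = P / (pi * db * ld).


u = P / (pi * db * ld)
= 147 * 1000 / (pi * 32 * 602)
= 2.429 MPa

2.429


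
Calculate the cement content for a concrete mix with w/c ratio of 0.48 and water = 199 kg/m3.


Cement = water / (w/c)
= 199 / 0.48
= 414.6 kg/m3

414.6


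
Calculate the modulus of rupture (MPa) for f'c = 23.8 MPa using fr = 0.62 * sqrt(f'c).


fr = 0.62 * sqrt(23.8)
= 3.025 MPa

3.025


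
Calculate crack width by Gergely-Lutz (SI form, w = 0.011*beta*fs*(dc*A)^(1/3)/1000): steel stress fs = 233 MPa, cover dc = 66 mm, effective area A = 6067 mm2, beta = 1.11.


w = 0.011 * beta * fs * (dc * A)^(1/3) / 1000
= 0.011 * 1.11 * 233 * (66 * 6067)^(1/3) / 1000
= 0.21 mm

0.21


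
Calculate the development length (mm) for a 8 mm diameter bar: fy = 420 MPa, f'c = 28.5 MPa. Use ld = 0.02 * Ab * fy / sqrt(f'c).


Ab = pi * 8^2 / 4 = 50.265 mm2
ld = 0.02 * 50.265 * 420 / sqrt(28.5)
= 79.1 mm

79.1


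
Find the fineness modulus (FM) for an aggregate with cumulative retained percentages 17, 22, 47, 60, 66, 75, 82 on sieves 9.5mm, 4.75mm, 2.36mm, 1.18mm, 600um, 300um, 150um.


FM = sum(cumulative % retained) / 100
= 369 / 100
= 3.69

3.69


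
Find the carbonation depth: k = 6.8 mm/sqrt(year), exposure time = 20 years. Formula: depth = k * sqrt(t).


depth = k * sqrt(t)
= 6.8 * sqrt(20)
= 30.41 mm

30.41


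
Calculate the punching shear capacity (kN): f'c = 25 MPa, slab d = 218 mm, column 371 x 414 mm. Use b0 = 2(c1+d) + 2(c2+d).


b0 = 2*(371 + 218) + 2*(414 + 218) = 2442 mm
Vc = 0.33 * sqrt(25) * 2442 * 218 / 1000
= 878.39 kN

878.39


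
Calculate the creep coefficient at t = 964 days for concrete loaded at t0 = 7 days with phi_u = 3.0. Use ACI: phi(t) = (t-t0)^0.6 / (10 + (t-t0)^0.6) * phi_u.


dt = 964 - 7 = 957
phi = 957^0.6 / (10 + 957^0.6) * 3.0
= 2.58

2.58


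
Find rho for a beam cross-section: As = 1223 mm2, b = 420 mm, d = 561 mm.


rho = As / (b * d)
= 1223 / (420 * 561)
= 0.0052

0.0052


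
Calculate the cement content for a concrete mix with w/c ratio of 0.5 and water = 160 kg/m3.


Cement = water / (w/c)
= 160 / 0.5
= 320.0 kg/m3

320.0


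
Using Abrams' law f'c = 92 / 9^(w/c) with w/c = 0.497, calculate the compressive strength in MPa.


f'c = 92 / 9^0.497
= 92 / 2.98
= 30.87 MPa

30.87


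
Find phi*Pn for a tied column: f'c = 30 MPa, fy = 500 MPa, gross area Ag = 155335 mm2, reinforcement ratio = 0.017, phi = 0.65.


Ast = rho * Ag = 0.017 * 155335 = 2640.695 mm2
phi*Pn = 0.65 * 0.80 * (0.85 * 30 * (155335 - 2640.695) + 500 * 2640.695) / 1000
= 2711.31 kN

2711.31


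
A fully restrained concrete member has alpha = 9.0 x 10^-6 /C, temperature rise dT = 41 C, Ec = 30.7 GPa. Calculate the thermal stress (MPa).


sigma = alpha * dT * Ec
= 9.0e-6 * 41 * 30.7 * 1000
= 11.328 MPa

11.328


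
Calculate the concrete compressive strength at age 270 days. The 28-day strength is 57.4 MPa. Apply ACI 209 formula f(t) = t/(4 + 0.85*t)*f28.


f(270) = 270 / (4 + 0.85 * 270) * 57.4
= 270 / 233.5 * 57.4
= 66.37 MPa

66.37


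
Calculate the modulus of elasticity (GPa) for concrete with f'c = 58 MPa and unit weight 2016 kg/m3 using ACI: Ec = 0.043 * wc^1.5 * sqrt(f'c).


Ec = 0.043 * 2016^1.5 * sqrt(58) / 1000
= 29.64 GPa

29.64
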